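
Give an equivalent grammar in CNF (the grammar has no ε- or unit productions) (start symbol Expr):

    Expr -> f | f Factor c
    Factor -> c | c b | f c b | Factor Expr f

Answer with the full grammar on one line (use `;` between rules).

Introduce a nonterminal for each terminal appearing in a rule of length ≥ 2: X1 → f, X2 → c, X3 → b.
Binarize each right-hand side of length ≥ 3 by chaining fresh nonterminals (Y1, Y2, …): affected rules were Expr → X1 Factor X2; Factor → X1 X2 X3; Factor → Factor Expr X1.

Expr -> f | X1 Y1; Factor -> c | X2 X3 | X1 Y2 | Factor Y3; X1 -> f; X2 -> c; X3 -> b; Y1 -> Factor X2; Y2 -> X2 X3; Y3 -> Expr X1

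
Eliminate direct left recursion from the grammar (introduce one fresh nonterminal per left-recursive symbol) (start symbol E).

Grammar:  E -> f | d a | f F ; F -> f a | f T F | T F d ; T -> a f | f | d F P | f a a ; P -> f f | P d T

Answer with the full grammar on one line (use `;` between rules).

E -> f | d a | f F; F -> f a | f T F | T F d; T -> a f | f | d F P | f a a; P -> f f P'; P' -> d T P' | eps

Directly left-recursive nonterminal: P.
For P: α = {d T}, β = {f f}. Rewrite as P → β P' and P' → α P' | ε.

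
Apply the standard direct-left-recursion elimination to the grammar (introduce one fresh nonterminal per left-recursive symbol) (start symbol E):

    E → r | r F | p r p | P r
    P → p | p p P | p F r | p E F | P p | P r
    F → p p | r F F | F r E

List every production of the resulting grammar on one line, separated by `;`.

E → r | r F | p r p | P r; P → p P' | p p P P' | p F r P' | p E F P'; F → p p F' | r F F F'; P' → p P' | r P' | ε; F' → r E F' | ε

P, F are directly left-recursive.
For P: α = {p, r}, β = {p, p p P, p F r, p E F}. Rewrite as P → β P' and P' → α P' | ε.
For F: α = {r E}, β = {p p, r F F}. Rewrite as F → β F' and F' → α F' | ε.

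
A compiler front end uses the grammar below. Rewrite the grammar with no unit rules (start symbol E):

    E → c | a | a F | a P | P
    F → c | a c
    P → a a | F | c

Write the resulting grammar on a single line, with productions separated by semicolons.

E → c | a | a F | a P | a a | a c; F → c | a c; P → c | a c | a a

Unit pairs: E ⇒* {F, P}; P ⇒* {F}.
For each unit pair (A, B), copy every non-unit production of B to A, then drop all unit productions.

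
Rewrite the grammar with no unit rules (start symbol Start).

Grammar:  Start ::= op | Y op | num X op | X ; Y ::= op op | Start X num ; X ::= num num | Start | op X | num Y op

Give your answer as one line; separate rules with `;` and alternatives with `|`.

Start ::= op | Y op | num X op | num num | op X | num Y op; Y ::= op op | Start X num; X ::= op | Y op | num X op | num num | op X | num Y op

Unit pairs: Start ⇒* {X}; X ⇒* {Start}.
Replace each nonterminal's rules with the union of the non-unit rules of every nonterminal it unit-derives.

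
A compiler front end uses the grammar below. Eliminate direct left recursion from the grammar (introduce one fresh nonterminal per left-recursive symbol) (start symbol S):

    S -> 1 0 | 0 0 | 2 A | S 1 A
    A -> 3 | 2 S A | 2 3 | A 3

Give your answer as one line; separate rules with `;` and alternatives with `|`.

S, A are directly left-recursive.
For S: α = {1 A}, β = {1 0, 0 0, 2 A}. Rewrite as S → β S' and S' → α S' | ε.
For A: α = {3}, β = {3, 2 S A, 2 3}. Rewrite as A → β A' and A' → α A' | ε.

S -> 1 0 S' | 0 0 S' | 2 A S'; A -> 3 A' | 2 S A A' | 2 3 A'; S' -> 1 A S' | eps; A' -> 3 A' | eps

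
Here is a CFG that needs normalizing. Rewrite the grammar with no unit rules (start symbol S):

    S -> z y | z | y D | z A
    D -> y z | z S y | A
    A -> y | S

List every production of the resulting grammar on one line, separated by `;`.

Unit pairs: A ⇒* {S}; D ⇒* {A, S}.
Replace each nonterminal's rules with the union of the non-unit rules of every nonterminal it unit-derives.

S -> z y | z | y D | z A; D -> z y | z | y D | z A | y z | z S y | y; A -> z y | z | y D | z A | y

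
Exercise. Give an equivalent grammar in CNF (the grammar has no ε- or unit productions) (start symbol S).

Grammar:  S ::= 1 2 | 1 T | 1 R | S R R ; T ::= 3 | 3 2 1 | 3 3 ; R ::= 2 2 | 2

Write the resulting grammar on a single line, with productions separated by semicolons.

S ::= X1 X2 | X1 T | X1 R | S Y1; T ::= 3 | X3 Y2 | X3 X3; R ::= X2 X2 | 2; X1 ::= 1; X2 ::= 2; X3 ::= 3; Y1 ::= R R; Y2 ::= X2 X1

Introduce a nonterminal for each terminal appearing in a rule of length ≥ 2: X1 → 1, X2 → 2, X3 → 3.
Binarize each right-hand side of length ≥ 3 by chaining fresh nonterminals (Y1, Y2, …): affected rules were S → S R R; T → X3 X2 X1.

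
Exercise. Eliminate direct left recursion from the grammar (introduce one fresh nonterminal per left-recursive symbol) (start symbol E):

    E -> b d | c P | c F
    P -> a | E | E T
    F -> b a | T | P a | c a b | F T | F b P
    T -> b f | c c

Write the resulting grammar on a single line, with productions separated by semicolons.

Directly left-recursive nonterminal: F.
For F: α = {T, b P}, β = {b a, T, P a, c a b}. Rewrite as F → β F' and F' → α F' | ε.

E -> b d | c P | c F; P -> a | E | E T; F -> b a F' | T F' | P a F' | c a b F'; T -> b f | c c; F' -> T F' | b P F' | ε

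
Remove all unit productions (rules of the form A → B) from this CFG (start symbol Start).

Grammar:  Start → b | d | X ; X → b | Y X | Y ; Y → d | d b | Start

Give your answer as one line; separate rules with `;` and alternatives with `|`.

Unit pairs: Start ⇒* {X, Y}; X ⇒* {Start, Y}; Y ⇒* {Start, X}.
Replace each nonterminal's rules with the union of the non-unit rules of every nonterminal it unit-derives.

Start → b | d | Y X | d b; X → b | d | Y X | d b; Y → b | d | Y X | d b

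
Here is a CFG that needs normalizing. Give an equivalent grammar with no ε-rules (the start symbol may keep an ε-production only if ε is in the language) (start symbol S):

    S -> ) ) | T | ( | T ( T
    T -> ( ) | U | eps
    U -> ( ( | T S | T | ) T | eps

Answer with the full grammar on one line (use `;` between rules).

The nullable symbols are {S, T, U}.
ε ∈ L(G) since S is nullable, so keep S → ε.
Add the nullable-subset variants: S → T ( T gives T ( T | T ( | ( T. U → T S gives T S | T | S. U → ) T gives ) T | ).

S -> ) ) | T | ( | T ( T | T ( | ( T | eps; T -> ( ) | U; U -> ( ( | T S | T | S | ) T | )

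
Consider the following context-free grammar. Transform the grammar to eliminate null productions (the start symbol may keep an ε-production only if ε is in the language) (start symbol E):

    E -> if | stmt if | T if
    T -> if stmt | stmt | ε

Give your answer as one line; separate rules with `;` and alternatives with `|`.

Nullable nonterminals: {T}.
ε ∉ L(G), so no ε-production is kept.

E -> if | stmt if | T if; T -> if stmt | stmt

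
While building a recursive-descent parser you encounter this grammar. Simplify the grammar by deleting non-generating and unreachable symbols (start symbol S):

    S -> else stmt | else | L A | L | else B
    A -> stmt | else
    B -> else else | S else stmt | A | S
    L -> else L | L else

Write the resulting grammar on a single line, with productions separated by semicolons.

Generating nonterminals: {A, B, S}.
Reachable from S after that: {A, B, S}.
Removed useless symbols: {L} and every production mentioning them.

S -> else stmt | else | else B; A -> stmt | else; B -> else else | S else stmt | A | S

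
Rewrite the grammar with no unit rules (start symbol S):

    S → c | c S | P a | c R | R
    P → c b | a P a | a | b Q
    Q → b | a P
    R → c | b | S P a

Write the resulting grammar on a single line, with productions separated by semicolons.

Unit pairs: S ⇒* {R}.
For every A with A ⇒* B via unit rules, add B's non-unit alternatives to A; then delete every rule of the form X → Y.

S → c | c S | P a | c R | b | S P a; P → c b | a P a | a | b Q; Q → b | a P; R → c | b | S P a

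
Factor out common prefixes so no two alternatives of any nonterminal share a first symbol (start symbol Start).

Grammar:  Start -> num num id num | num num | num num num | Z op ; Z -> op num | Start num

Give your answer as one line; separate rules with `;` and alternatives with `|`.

Start -> Z op | num num Start1; Z -> op num | Start num; Start1 -> id num | eps | num

Start has alternatives sharing prefix 'num num': factor to Start → num num Start1 with Start1 → id num | ε | num.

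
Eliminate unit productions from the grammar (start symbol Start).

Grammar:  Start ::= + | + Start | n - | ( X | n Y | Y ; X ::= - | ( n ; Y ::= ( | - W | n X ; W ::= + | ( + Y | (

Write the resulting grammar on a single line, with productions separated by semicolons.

Start ::= + | + Start | n - | ( X | n Y | ( | - W | n X; X ::= - | ( n; Y ::= ( | - W | n X; W ::= + | ( + Y | (

Unit pairs: Start ⇒* {Y}.
For every A with A ⇒* B via unit rules, add B's non-unit alternatives to A; then delete every rule of the form X → Y.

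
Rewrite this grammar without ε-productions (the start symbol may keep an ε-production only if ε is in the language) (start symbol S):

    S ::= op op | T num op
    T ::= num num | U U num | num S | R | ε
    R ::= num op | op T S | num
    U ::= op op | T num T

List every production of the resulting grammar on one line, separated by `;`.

The nullable symbols are {T}.
ε ∉ L(G), so no ε-production is kept.
Add the nullable-subset variants: S → T num op gives T num op | num op. R → op T S gives op T S | op S. U → T num T gives T num T | T num | num T | num.

S ::= op op | T num op | num op; T ::= num num | U U num | num S | R; R ::= num op | op T S | op S | num; U ::= op op | T num T | T num | num T | num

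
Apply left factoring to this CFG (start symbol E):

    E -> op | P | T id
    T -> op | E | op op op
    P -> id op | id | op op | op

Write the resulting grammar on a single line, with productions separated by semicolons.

T has alternatives sharing prefix 'op': factor to T → op T' with T' → ε | op op.
P has alternatives sharing prefix 'id': factor to P → id P' with P' → op | ε.
P has alternatives sharing prefix 'op': factor to P → op P'' with P'' → op | ε.

E -> op | P | T id; T -> E | op T'; P -> id P' | op P''; T' -> ε | op op; P' -> op | ε; P'' -> op | ε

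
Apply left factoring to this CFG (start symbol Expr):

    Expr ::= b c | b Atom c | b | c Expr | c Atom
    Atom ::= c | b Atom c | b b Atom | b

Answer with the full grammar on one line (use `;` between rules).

Expr ::= b Expr1 | c Expr2; Atom ::= c | b Atom1; Expr1 ::= c | Atom c | ε; Expr2 ::= Expr | Atom; Atom1 ::= Atom c | b Atom | ε

Expr has alternatives sharing prefix 'b': factor to Expr → b Expr1 with Expr1 → c | Atom c | ε.
Expr has alternatives sharing prefix 'c': factor to Expr → c Expr2 with Expr2 → Expr | Atom.
Atom has alternatives sharing prefix 'b': factor to Atom → b Atom1 with Atom1 → Atom c | b Atom | ε.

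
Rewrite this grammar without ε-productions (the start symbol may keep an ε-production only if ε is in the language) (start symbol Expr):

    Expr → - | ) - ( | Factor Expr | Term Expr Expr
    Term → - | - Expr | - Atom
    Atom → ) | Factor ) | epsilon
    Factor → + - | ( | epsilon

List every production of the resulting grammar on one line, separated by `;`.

Nullable nonterminals: {Atom, Factor}.
ε ∉ L(G), so no ε-production is kept.

Expr → - | ) - ( | Factor Expr | Term Expr Expr; Term → - | - Expr | - Atom; Atom → ) | Factor ); Factor → + - | (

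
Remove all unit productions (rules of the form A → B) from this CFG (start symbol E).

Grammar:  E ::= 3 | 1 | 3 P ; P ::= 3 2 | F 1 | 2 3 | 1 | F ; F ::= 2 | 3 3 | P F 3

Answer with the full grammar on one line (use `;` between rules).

E ::= 3 | 1 | 3 P; P ::= 2 | 3 3 | P F 3 | 3 2 | F 1 | 2 3 | 1; F ::= 2 | 3 3 | P F 3

Unit pairs: P ⇒* {F}.
For each unit pair (A, B), copy every non-unit production of B to A, then drop all unit productions.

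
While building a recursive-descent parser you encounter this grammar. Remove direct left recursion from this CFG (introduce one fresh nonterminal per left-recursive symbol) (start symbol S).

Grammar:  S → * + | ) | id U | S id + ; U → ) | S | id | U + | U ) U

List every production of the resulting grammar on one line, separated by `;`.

Left recursion appears on S, U.
For S: α = {id +}, β = {* +, ), id U}. Rewrite as S → β S' and S' → α S' | ε.
For U: α = {+, ) U}, β = {), S, id}. Rewrite as U → β U' and U' → α U' | ε.

S → * + S' | ) S' | id U S'; U → ) U' | S U' | id U'; S' → id + S' | epsilon; U' → + U' | ) U U' | epsilon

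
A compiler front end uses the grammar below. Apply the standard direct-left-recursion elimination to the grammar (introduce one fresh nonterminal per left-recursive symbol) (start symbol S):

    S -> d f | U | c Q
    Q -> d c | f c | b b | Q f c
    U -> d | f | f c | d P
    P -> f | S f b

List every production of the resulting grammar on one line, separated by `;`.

S -> d f | U | c Q; Q -> d c Q' | f c Q' | b b Q'; U -> d | f | f c | d P; P -> f | S f b; Q' -> f c Q' | ε

Left recursion appears on Q.
For Q: α = {f c}, β = {d c, f c, b b}. Rewrite as Q → β Q' and Q' → α Q' | ε.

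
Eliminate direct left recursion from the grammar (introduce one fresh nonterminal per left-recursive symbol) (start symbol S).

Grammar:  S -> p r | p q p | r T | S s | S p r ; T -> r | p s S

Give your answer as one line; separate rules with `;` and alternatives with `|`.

Directly left-recursive nonterminal: S.
For S: α = {s, p r}, β = {p r, p q p, r T}. Rewrite as S → β S' and S' → α S' | ε.

S -> p r S' | p q p S' | r T S'; T -> r | p s S; S' -> s S' | p r S' | ε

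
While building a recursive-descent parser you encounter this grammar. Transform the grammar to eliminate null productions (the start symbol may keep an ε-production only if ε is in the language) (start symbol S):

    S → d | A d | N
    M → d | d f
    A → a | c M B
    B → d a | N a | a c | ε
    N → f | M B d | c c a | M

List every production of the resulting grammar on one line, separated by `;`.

S → d | A d | N; M → d | d f; A → a | c M B | c M; B → d a | N a | a c; N → f | M B d | M d | c c a | M

Nullable set = {B}.
ε ∉ L(G), so no ε-production is kept.
Expand every rule over subsets of its nullable positions: A → c M B gives c M B | c M. N → M B d gives M B d | M d.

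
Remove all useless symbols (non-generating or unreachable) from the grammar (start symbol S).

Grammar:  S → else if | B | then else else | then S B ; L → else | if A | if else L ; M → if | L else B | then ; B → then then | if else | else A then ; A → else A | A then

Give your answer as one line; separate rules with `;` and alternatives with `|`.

S → else if | B | then else else | then S B; B → then then | if else

Generating nonterminals: {B, L, M, S}.
Reachable from S after that: {B, S}.
Removed useless symbols: {A, L, M} and every production mentioning them.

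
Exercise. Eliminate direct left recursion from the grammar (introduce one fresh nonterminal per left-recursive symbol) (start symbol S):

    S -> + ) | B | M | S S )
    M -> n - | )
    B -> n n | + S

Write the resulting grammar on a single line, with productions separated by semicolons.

S -> + ) S' | B S' | M S'; M -> n - | ); B -> n n | + S; S' -> S ) S' | ε

S is directly left-recursive.
For S: α = {S )}, β = {+ ), B, M}. Rewrite as S → β S' and S' → α S' | ε.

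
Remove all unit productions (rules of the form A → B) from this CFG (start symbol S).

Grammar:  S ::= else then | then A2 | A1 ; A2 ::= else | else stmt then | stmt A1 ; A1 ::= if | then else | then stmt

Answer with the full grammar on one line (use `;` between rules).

Unit pairs: S ⇒* {A1}.
For every A with A ⇒* B via unit rules, add B's non-unit alternatives to A; then delete every rule of the form X → Y.

S ::= if | then else | then stmt | else then | then A2; A2 ::= else | else stmt then | stmt A1; A1 ::= if | then else | then stmt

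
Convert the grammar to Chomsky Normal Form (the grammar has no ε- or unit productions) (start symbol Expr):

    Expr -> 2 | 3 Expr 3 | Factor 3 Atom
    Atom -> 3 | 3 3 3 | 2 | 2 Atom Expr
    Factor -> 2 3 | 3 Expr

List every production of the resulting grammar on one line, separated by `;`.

Expr -> 2 | X1 Y1 | Factor Y2; Atom -> 3 | X1 Y3 | 2 | X2 Y4; Factor -> X2 X1 | X1 Expr; X1 -> 3; X2 -> 2; Y1 -> Expr X1; Y2 -> X1 Atom; Y3 -> X1 X1; Y4 -> Atom Expr

Introduce a nonterminal for each terminal appearing in a rule of length ≥ 2: X1 → 3, X2 → 2.
Binarize each right-hand side of length ≥ 3 by chaining fresh nonterminals (Y1, Y2, …): affected rules were Expr → X1 Expr X1; Expr → Factor X1 Atom; Atom → X1 X1 X1; Atom → X2 Atom Expr.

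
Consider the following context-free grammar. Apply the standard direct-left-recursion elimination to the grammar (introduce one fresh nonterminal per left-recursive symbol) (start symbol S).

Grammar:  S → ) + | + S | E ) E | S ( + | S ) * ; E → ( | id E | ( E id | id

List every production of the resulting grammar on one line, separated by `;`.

Directly left-recursive nonterminal: S.
For S: α = {( +, ) *}, β = {) +, + S, E ) E}. Rewrite as S → β S' and S' → α S' | ε.

S → ) + S' | + S S' | E ) E S'; E → ( | id E | ( E id | id; S' → ( + S' | ) * S' | epsilon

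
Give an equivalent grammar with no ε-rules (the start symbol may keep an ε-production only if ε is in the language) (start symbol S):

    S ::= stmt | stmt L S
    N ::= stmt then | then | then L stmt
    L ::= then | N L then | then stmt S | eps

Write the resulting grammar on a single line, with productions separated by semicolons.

The nullable symbols are {L}.
ε ∉ L(G), so no ε-production is kept.
For each production, add variants omitting each subset of nullable occurrences: S → stmt L S gives stmt L S | stmt S. N → then L stmt gives then L stmt | then stmt. L → N L then gives N L then | N then.

S ::= stmt | stmt L S | stmt S; N ::= stmt then | then | then L stmt | then stmt; L ::= then | N L then | N then | then stmt S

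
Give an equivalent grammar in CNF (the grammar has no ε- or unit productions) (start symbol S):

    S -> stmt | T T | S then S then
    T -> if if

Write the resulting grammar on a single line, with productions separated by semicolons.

Introduce a nonterminal for each terminal appearing in a rule of length ≥ 2: X1 → then, X2 → if.
Binarize each right-hand side of length ≥ 3 by chaining fresh nonterminals (Y1, Y2, …): affected rules were S → S X1 S X1.

S -> stmt | T T | S Y1; T -> X2 X2; X1 -> then; X2 -> if; Y1 -> X1 Y2; Y2 -> S X1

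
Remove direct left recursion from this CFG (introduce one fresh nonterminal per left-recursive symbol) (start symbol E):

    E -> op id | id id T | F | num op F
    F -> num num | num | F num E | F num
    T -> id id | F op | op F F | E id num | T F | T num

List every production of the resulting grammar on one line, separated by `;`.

Directly left-recursive nonterminals: F, T.
For F: α = {num E, num}, β = {num num, num}. Rewrite as F → β F' and F' → α F' | ε.
For T: α = {F, num}, β = {id id, F op, op F F, E id num}. Rewrite as T → β T' and T' → α T' | ε.

E -> op id | id id T | F | num op F; F -> num num F' | num F'; T -> id id T' | F op T' | op F F T' | E id num T'; F' -> num E F' | num F' | ε; T' -> F T' | num T' | ε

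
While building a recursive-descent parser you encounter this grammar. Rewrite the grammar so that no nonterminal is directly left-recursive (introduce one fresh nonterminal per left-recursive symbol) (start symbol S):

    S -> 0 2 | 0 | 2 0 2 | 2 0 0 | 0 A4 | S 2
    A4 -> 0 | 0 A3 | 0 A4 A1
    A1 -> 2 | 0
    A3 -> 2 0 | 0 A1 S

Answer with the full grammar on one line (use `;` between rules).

S -> 0 2 S' | 0 S' | 2 0 2 S' | 2 0 0 S' | 0 A4 S'; A4 -> 0 | 0 A3 | 0 A4 A1; A1 -> 2 | 0; A3 -> 2 0 | 0 A1 S; S' -> 2 S' | eps

Directly left-recursive nonterminal: S.
For S: α = {2}, β = {0 2, 0, 2 0 2, 2 0 0, 0 A4}. Rewrite as S → β S' and S' → α S' | ε.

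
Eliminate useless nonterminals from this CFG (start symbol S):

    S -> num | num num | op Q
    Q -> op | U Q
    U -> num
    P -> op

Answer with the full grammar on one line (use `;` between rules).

S -> num | num num | op Q; Q -> op | U Q; U -> num

Generating nonterminals: {P, Q, S, U}.
Reachable from S after that: {Q, S, U}.
Removed useless symbols: {P} and every production mentioning them.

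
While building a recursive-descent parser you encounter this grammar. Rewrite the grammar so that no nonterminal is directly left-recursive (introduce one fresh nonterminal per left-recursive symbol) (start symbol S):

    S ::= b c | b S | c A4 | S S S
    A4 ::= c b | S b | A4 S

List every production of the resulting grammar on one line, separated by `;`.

S ::= b c S' | b S S' | c A4 S'; A4 ::= c b A4' | S b A4'; S' ::= S S S' | ε; A4' ::= S A4' | ε

Left recursion appears on S, A4.
For S: α = {S S}, β = {b c, b S, c A4}. Rewrite as S → β S' and S' → α S' | ε.
For A4: α = {S}, β = {c b, S b}. Rewrite as A4 → β A4' and A4' → α A4' | ε.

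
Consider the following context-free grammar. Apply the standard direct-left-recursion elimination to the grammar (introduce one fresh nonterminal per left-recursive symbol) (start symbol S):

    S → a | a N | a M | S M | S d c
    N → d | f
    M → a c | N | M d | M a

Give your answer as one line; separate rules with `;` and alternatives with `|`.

Directly left-recursive nonterminals: S, M.
For S: α = {M, d c}, β = {a, a N, a M}. Rewrite as S → β S' and S' → α S' | ε.
For M: α = {d, a}, β = {a c, N}. Rewrite as M → β M' and M' → α M' | ε.

S → a S' | a N S' | a M S'; N → d | f; M → a c M' | N M'; S' → M S' | d c S' | epsilon; M' → d M' | a M' | epsilon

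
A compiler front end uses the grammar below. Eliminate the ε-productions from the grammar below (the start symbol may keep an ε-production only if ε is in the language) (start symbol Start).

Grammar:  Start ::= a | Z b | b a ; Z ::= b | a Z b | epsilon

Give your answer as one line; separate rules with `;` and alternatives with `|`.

Nullable nonterminals: {Z}.
ε ∉ L(G), so no ε-production is kept.
Add the nullable-subset variants: Start → Z b gives Z b | b. Z → a Z b gives a Z b | a b.

Start ::= a | Z b | b | b a; Z ::= b | a Z b | a b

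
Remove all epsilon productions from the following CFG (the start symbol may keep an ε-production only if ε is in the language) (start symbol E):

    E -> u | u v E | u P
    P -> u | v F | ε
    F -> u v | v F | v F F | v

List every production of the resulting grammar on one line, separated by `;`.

E -> u | u v E | u P; P -> u | v F; F -> u v | v F | v F F | v

The nullable symbols are {P}.
ε ∉ L(G), so no ε-production is kept.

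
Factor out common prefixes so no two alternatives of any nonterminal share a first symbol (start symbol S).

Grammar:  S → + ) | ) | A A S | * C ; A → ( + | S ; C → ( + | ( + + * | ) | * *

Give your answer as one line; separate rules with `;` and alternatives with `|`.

C has alternatives sharing prefix '( +': factor to C → ( + C' with C' → ε | + *.

S → + ) | ) | A A S | * C; A → ( + | S; C → ) | * * | ( + C'; C' → ε | + *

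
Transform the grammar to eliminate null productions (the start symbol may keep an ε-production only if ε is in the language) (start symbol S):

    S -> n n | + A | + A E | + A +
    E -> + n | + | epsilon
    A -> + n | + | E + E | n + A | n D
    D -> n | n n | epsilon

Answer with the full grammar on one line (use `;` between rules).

S -> n n | + A | + A E | + A +; E -> + n | +; A -> + n | + | E + E | E + | + E | n + A | n D | n; D -> n | n n

The nullable symbols are {D, E}.
ε ∉ L(G), so no ε-production is kept.
For each production, add variants omitting each subset of nullable occurrences: A → E + E gives E + E | E + | + E. A → n D gives n D | n.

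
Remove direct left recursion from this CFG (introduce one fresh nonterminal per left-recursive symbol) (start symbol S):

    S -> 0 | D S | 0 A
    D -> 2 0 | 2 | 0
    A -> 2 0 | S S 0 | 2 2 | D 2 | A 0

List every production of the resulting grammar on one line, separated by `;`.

S -> 0 | D S | 0 A; D -> 2 0 | 2 | 0; A -> 2 0 A' | S S 0 A' | 2 2 A' | D 2 A'; A' -> 0 A' | ε

A is directly left-recursive.
For A: α = {0}, β = {2 0, S S 0, 2 2, D 2}. Rewrite as A → β A' and A' → α A' | ε.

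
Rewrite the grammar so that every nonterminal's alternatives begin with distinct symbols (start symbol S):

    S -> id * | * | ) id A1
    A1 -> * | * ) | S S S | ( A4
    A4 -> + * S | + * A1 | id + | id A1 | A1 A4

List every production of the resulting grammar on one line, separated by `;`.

S -> id * | * | ) id A1; A1 -> S S S | ( A4 | * A1'; A4 -> A1 A4 | + * A4' | id A4''; A1' -> ε | ); A4' -> S | A1; A4'' -> + | A1

A1 has alternatives sharing prefix '*': factor to A1 → * A1' with A1' → ε | ).
A4 has alternatives sharing prefix '+ *': factor to A4 → + * A4' with A4' → S | A1.
A4 has alternatives sharing prefix 'id': factor to A4 → id A4'' with A4'' → + | A1.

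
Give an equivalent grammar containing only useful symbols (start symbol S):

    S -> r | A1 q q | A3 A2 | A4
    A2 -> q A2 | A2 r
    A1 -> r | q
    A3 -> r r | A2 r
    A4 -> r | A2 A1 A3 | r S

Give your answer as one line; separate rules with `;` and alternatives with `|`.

S -> r | A1 q q | A4; A1 -> r | q; A4 -> r | r S

Generating nonterminals: {A1, A3, A4, S}.
Reachable from S after that: {A1, A4, S}.
Removed useless symbols: {A2, A3} and every production mentioning them.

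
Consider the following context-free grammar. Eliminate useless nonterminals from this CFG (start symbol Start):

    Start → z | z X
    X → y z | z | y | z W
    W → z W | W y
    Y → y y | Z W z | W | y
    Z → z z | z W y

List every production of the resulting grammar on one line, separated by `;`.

Generating nonterminals: {Start, X, Y, Z}.
Reachable from Start after that: {Start, X}.
Removed useless symbols: {W, Y, Z} and every production mentioning them.

Start → z | z X; X → y z | z | y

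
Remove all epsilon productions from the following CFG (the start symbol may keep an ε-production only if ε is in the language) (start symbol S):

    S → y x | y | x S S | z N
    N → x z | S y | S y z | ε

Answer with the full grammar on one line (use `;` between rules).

Nullable set = {N}.
ε ∉ L(G), so no ε-production is kept.
Expand every rule over subsets of its nullable positions: S → z N gives z N | z.

S → y x | y | x S S | z N | z; N → x z | S y | S y z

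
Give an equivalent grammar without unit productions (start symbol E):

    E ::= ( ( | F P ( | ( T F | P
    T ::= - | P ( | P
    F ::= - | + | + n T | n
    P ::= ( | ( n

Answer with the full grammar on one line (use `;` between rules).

Unit pairs: E ⇒* {P}; T ⇒* {P}.
For each unit pair (A, B), copy every non-unit production of B to A, then drop all unit productions.

E ::= ( ( | F P ( | ( T F | ( | ( n; T ::= ( | ( n | - | P (; F ::= - | + | + n T | n; P ::= ( | ( n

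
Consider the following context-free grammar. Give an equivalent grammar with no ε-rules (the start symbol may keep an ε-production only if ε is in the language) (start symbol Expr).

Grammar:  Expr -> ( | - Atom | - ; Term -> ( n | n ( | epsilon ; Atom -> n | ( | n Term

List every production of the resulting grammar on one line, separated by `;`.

Nullable nonterminals: {Term}.
ε ∉ L(G), so no ε-production is kept.

Expr -> ( | - Atom | -; Term -> ( n | n (; Atom -> n | ( | n Term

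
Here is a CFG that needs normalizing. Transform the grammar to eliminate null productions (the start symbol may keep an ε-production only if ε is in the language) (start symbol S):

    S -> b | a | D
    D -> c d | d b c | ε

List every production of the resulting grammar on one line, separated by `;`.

S -> b | a | D | ε; D -> c d | d b c

The nullable symbols are {D, S}.
ε ∈ L(G) since S is nullable, so keep S → ε.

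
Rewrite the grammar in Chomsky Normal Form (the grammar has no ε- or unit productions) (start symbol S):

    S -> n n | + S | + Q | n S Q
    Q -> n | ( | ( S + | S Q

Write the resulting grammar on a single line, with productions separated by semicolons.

Introduce a nonterminal for each terminal appearing in a rule of length ≥ 2: X1 → n, X2 → +, X3 → (.
Binarize each right-hand side of length ≥ 3 by chaining fresh nonterminals (Y1, Y2, …): affected rules were S → X1 S Q; Q → X3 S X2.

S -> X1 X1 | X2 S | X2 Q | X1 Y1; Q -> n | ( | X3 Y2 | S Q; X1 -> n; X2 -> +; X3 -> (; Y1 -> S Q; Y2 -> S X2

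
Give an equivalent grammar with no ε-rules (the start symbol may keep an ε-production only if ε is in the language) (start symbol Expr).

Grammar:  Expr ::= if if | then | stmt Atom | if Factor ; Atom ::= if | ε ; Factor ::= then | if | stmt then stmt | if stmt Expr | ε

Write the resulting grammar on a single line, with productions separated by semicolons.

Nullable set = {Atom, Factor}.
ε ∉ L(G), so no ε-production is kept.
Add the nullable-subset variants: Expr → stmt Atom gives stmt Atom | stmt. Expr → if Factor gives if Factor | if.

Expr ::= if if | then | stmt Atom | stmt | if Factor | if; Atom ::= if; Factor ::= then | if | stmt then stmt | if stmt Expr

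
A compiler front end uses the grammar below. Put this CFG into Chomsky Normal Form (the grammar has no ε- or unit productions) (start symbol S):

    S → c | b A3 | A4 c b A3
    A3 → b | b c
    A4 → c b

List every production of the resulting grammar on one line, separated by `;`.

S → c | X1 A3 | A4 Y1; A3 → b | X1 X2; A4 → X2 X1; X1 → b; X2 → c; Y1 → X2 Y2; Y2 → X1 A3

Introduce a nonterminal for each terminal appearing in a rule of length ≥ 2: X1 → b, X2 → c.
Binarize each right-hand side of length ≥ 3 by chaining fresh nonterminals (Y1, Y2, …): affected rules were S → A4 X2 X1 A3.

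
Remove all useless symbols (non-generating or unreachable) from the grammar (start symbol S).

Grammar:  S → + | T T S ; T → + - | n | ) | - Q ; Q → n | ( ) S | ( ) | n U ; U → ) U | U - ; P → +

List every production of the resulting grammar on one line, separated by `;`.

S → + | T T S; T → + - | n | ) | - Q; Q → n | ( ) S | ( )

Generating nonterminals: {P, Q, S, T}.
Reachable from S after that: {Q, S, T}.
Removed useless symbols: {P, U} and every production mentioning them.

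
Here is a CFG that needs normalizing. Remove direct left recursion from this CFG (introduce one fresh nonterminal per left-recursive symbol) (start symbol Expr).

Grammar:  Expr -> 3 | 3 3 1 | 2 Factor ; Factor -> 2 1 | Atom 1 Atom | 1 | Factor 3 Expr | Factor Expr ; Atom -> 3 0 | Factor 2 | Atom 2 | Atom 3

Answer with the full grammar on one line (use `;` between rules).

Expr -> 3 | 3 3 1 | 2 Factor; Factor -> 2 1 Factor1 | Atom 1 Atom Factor1 | 1 Factor1; Atom -> 3 0 Atom1 | Factor 2 Atom1; Factor1 -> 3 Expr Factor1 | Expr Factor1 | ε; Atom1 -> 2 Atom1 | 3 Atom1 | ε

Factor, Atom are directly left-recursive.
For Factor: α = {3 Expr, Expr}, β = {2 1, Atom 1 Atom, 1}. Rewrite as Factor → β Factor1 and Factor1 → α Factor1 | ε.
For Atom: α = {2, 3}, β = {3 0, Factor 2}. Rewrite as Atom → β Atom1 and Atom1 → α Atom1 | ε.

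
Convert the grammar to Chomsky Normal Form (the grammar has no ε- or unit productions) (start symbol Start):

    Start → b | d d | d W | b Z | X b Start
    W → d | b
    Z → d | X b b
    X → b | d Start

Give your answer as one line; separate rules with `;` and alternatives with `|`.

Start → b | X1 X1 | X1 W | X2 Z | X Y1; W → d | b; Z → d | X Y2; X → b | X1 Start; X1 → d; X2 → b; Y1 → X2 Start; Y2 → X2 X2

Introduce a nonterminal for each terminal appearing in a rule of length ≥ 2: X1 → d, X2 → b.
Binarize each right-hand side of length ≥ 3 by chaining fresh nonterminals (Y1, Y2, …): affected rules were Start → X X2 Start; Z → X X2 X2.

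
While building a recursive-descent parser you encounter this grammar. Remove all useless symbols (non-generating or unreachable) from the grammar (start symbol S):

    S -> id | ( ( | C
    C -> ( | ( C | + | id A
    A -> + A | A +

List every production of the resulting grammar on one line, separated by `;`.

S -> id | ( ( | C; C -> ( | ( C | +

Generating nonterminals: {C, S}.
Reachable from S after that: {C, S}.
Removed useless symbols: {A} and every production mentioning them.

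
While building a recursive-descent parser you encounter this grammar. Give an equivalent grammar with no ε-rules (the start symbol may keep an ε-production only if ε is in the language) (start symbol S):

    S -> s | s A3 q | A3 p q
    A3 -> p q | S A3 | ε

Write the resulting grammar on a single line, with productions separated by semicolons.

S -> s | s A3 q | s q | A3 p q | p q; A3 -> p q | S A3 | S

Nullable nonterminals: {A3}.
ε ∉ L(G), so no ε-production is kept.
Add the nullable-subset variants: S → s A3 q gives s A3 q | s q. S → A3 p q gives A3 p q | p q. A3 → S A3 gives S A3 | S.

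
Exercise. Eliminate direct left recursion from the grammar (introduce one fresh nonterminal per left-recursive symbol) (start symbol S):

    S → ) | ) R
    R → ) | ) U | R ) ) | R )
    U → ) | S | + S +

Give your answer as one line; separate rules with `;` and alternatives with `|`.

Directly left-recursive nonterminal: R.
For R: α = {) ), )}, β = {), ) U}. Rewrite as R → β R' and R' → α R' | ε.

S → ) | ) R; R → ) R' | ) U R'; U → ) | S | + S +; R' → ) ) R' | ) R' | ε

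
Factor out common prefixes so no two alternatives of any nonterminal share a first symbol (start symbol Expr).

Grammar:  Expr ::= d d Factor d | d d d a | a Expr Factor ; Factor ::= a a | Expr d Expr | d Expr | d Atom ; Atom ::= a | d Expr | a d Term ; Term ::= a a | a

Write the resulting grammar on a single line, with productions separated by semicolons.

Expr ::= a Expr Factor | d d Expr1; Factor ::= a a | Expr d Expr | d Factor1; Atom ::= d Expr | a Atom1; Term ::= a Term1; Expr1 ::= Factor d | d a; Factor1 ::= Expr | Atom; Atom1 ::= epsilon | d Term; Term1 ::= a | epsilon

Expr has alternatives sharing prefix 'd d': factor to Expr → d d Expr1 with Expr1 → Factor d | d a.
Factor has alternatives sharing prefix 'd': factor to Factor → d Factor1 with Factor1 → Expr | Atom.
Atom has alternatives sharing prefix 'a': factor to Atom → a Atom1 with Atom1 → ε | d Term.
Term has alternatives sharing prefix 'a': factor to Term → a Term1 with Term1 → a | ε.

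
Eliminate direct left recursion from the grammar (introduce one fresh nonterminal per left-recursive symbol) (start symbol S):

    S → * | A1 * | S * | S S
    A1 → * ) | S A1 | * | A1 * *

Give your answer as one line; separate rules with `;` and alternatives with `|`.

S, A1 are directly left-recursive.
For S: α = {*, S}, β = {*, A1 *}. Rewrite as S → β S' and S' → α S' | ε.
For A1: α = {* *}, β = {* ), S A1, *}. Rewrite as A1 → β A1' and A1' → α A1' | ε.

S → * S' | A1 * S'; A1 → * ) A1' | S A1 A1' | * A1'; S' → * S' | S S' | ε; A1' → * * A1' | ε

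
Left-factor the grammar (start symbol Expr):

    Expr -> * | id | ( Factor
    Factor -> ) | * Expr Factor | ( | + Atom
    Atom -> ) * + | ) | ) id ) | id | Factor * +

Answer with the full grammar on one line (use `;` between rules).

Expr -> * | id | ( Factor; Factor -> ) | * Expr Factor | ( | + Atom; Atom -> id | Factor * + | ) Atom1; Atom1 -> * + | ε | id )

Atom has alternatives sharing prefix ')': factor to Atom → ) Atom1 with Atom1 → * + | ε | id ).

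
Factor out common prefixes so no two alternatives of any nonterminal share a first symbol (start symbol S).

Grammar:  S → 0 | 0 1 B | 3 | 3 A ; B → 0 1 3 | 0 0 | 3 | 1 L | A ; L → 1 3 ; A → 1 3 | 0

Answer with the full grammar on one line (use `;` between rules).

S has alternatives sharing prefix '0': factor to S → 0 S' with S' → ε | 1 B.
S has alternatives sharing prefix '3': factor to S → 3 S'' with S'' → ε | A.
B has alternatives sharing prefix '0': factor to B → 0 B' with B' → 1 3 | 0.

S → 0 S' | 3 S''; B → 3 | 1 L | A | 0 B'; L → 1 3; A → 1 3 | 0; S' → ε | 1 B; S'' → ε | A; B' → 1 3 | 0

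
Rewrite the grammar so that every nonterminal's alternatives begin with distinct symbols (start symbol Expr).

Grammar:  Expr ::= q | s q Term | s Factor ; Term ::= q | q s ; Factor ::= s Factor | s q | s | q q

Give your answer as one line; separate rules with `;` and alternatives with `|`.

Expr has alternatives sharing prefix 's': factor to Expr → s Expr1 with Expr1 → q Term | Factor.
Term has alternatives sharing prefix 'q': factor to Term → q Term1 with Term1 → ε | s.
Factor has alternatives sharing prefix 's': factor to Factor → s Factor1 with Factor1 → Factor | q | ε.

Expr ::= q | s Expr1; Term ::= q Term1; Factor ::= q q | s Factor1; Expr1 ::= q Term | Factor; Term1 ::= epsilon | s; Factor1 ::= Factor | q | epsilon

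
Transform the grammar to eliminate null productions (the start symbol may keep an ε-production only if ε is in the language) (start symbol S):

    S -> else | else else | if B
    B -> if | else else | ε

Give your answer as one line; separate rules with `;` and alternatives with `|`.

Nullable set = {B}.
ε ∉ L(G), so no ε-production is kept.
Expand every rule over subsets of its nullable positions: S → if B gives if B | if.

S -> else | else else | if B | if; B -> if | else else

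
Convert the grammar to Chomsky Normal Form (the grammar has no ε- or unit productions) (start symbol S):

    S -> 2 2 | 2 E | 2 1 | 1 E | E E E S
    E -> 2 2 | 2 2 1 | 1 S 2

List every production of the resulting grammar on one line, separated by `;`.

Introduce a nonterminal for each terminal appearing in a rule of length ≥ 2: X1 → 2, X2 → 1.
Binarize each right-hand side of length ≥ 3 by chaining fresh nonterminals (Y1, Y2, …): affected rules were S → E E E S; E → X1 X1 X2; E → X2 S X1.

S -> X1 X1 | X1 E | X1 X2 | X2 E | E Y1; E -> X1 X1 | X1 Y3 | X2 Y4; X1 -> 2; X2 -> 1; Y1 -> E Y2; Y2 -> E S; Y3 -> X1 X2; Y4 -> S X1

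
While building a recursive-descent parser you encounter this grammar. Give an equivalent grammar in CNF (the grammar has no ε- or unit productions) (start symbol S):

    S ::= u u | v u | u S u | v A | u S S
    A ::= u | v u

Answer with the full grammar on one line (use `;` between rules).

Introduce a nonterminal for each terminal appearing in a rule of length ≥ 2: X1 → u, X2 → v.
Binarize each right-hand side of length ≥ 3 by chaining fresh nonterminals (Y1, Y2, …): affected rules were S → X1 S X1; S → X1 S S.

S ::= X1 X1 | X2 X1 | X1 Y1 | X2 A | X1 Y2; A ::= u | X2 X1; X1 ::= u; X2 ::= v; Y1 ::= S X1; Y2 ::= S S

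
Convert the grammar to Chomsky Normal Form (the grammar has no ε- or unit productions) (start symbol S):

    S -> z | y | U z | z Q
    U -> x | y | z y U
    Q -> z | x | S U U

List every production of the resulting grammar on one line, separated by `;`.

S -> z | y | U X1 | X1 Q; U -> x | y | X1 Y1; Q -> z | x | S Y2; X1 -> z; X2 -> y; Y1 -> X2 U; Y2 -> U U

Introduce a nonterminal for each terminal appearing in a rule of length ≥ 2: X1 → z, X2 → y.
Binarize each right-hand side of length ≥ 3 by chaining fresh nonterminals (Y1, Y2, …): affected rules were U → X1 X2 U; Q → S U U.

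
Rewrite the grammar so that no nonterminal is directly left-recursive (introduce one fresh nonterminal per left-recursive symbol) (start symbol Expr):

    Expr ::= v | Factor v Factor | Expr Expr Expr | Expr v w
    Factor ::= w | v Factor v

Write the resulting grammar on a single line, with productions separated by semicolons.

Left recursion appears on Expr.
For Expr: α = {Expr Expr, v w}, β = {v, Factor v Factor}. Rewrite as Expr → β Expr1 and Expr1 → α Expr1 | ε.

Expr ::= v Expr1 | Factor v Factor Expr1; Factor ::= w | v Factor v; Expr1 ::= Expr Expr Expr1 | v w Expr1 | ε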